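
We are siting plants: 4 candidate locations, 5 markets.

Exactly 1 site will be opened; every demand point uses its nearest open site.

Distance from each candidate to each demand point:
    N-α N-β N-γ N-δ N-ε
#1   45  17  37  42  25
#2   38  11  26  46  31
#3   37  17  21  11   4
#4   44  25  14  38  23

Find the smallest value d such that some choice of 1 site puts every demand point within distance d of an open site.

37

Open {#3}.
  Farthest demand point is N-α at distance 37 (to #3); all others are ≤ 37.
With {#4} the worst case is 44.
With {#1} the worst case is 45.
No size-1 selection achieves below 37.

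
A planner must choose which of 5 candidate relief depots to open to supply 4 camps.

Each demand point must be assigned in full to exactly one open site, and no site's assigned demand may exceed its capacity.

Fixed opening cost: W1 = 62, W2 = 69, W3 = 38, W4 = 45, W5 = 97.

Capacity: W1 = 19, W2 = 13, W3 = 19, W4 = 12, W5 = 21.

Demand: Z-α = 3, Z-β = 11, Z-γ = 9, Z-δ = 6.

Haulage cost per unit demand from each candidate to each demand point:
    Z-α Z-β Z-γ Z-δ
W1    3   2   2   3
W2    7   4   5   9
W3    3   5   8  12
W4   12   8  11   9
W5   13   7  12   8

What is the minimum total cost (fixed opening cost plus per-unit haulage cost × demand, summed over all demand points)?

200

Open {W1, W3}; cheapest assignment that respects the capacities:
  W1 (cap 19, load 18): Z-α, Z-γ, Z-δ — cost 3×3 + 9×2 + 6×3 = 45
  W3 (cap 19, load 11): Z-β — cost 11×5 = 55
  Shipping 100, fixed 100 → total 200.
  Any other capacity-feasible assignment to {W1, W3} ships for at least 100.
Compare {W1, W2}: its best feasible assignment gives total 220.
Compare {W1, W4}: its best feasible assignment gives total 240.
Every other set of open sites that can feasibly serve all demand totals ≥ 220 even under its best assignment. Minimum: 200.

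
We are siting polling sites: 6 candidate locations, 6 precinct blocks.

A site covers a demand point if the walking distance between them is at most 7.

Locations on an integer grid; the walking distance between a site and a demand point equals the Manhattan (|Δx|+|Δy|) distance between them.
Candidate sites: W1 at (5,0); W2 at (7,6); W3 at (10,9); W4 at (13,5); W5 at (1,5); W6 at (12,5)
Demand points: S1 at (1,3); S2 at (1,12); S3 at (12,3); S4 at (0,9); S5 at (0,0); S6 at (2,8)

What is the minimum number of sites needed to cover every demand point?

Coverage sets (demand points within 7 of each site):
  W1: {S1, S5}
  W2: {S6}
  W3: {}
  W4: {S3}
  W5: {S1, S2, S4, S5, S6}
  W6: {S3}
No single site covers all 6 demand points.
But {W4, W5} covers everything, so the minimum is 2.

2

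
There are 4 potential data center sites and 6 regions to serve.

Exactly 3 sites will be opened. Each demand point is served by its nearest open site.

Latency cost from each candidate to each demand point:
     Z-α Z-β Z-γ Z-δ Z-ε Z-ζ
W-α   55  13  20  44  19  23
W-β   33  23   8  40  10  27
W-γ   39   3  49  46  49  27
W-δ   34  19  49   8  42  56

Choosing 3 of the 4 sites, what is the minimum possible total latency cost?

Open {W-β, W-γ, W-δ}.
  Z-α→W-β 33, Z-β→W-γ 3, Z-γ→W-β 8, Z-δ→W-δ 8, Z-ε→W-β 10, Z-ζ→W-β 27  ⇒ total 89.
Compare {W-α, W-β, W-δ}: total 95.
Compare {W-α, W-γ, W-δ}: total 107.
No size-3 selection does better; minimum is 89.

89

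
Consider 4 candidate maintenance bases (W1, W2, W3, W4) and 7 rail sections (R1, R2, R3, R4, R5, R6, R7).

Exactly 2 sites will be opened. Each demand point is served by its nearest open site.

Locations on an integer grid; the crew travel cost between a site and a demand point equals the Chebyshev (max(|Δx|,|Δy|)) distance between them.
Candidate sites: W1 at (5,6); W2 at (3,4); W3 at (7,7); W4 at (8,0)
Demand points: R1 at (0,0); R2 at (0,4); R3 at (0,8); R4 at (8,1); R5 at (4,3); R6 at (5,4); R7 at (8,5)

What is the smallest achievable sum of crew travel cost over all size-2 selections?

Open {W2, W4}.
  R1→W2 4, R2→W2 3, R3→W2 4, R4→W4 1, R5→W2 1, R6→W2 2, R7→W2 5  ⇒ total 20.
Compare {W2, W3}: total 21.
Compare {W1, W2}: total 22.
No size-2 selection does better; minimum is 20.

20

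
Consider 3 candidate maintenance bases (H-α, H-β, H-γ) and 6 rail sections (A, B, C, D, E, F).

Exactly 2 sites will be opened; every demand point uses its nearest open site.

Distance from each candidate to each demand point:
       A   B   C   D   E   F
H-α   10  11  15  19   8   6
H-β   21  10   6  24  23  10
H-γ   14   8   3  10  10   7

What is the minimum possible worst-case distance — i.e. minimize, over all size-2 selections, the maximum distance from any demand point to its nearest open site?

10

Open {H-α, H-γ}.
  Farthest demand point is A at distance 10 (to H-α); all others are ≤ 10.
With {H-β, H-γ} the worst case is 14.
With {H-α, H-β} the worst case is 19.
No size-2 selection achieves below 10.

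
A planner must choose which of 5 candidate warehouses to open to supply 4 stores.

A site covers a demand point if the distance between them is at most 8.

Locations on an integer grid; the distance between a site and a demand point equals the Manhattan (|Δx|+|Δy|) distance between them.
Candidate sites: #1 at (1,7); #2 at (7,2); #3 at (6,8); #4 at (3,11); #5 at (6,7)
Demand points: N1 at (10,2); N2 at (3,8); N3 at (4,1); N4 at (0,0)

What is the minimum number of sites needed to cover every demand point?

Coverage sets (demand points within 8 of each site):
  #1: {N2, N4}
  #2: {N1, N3}
  #3: {N2}
  #4: {N2}
  #5: {N2, N3}
No single site covers all 4 demand points.
But {#1, #2} covers everything, so the minimum is 2.

2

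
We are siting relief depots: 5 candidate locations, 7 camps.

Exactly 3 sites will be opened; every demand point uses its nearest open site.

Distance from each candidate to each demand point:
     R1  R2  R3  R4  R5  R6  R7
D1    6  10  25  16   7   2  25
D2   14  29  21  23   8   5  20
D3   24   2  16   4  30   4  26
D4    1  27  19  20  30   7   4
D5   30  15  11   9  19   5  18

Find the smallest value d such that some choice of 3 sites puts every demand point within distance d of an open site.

Open {D1, D4, D5}.
  Farthest demand point is R3 at distance 11 (to D5); all others are ≤ 11.
With {D2, D4, D5} the worst case is 15.
With {D1, D3, D4} the worst case is 16.
No size-3 selection achieves below 11.

11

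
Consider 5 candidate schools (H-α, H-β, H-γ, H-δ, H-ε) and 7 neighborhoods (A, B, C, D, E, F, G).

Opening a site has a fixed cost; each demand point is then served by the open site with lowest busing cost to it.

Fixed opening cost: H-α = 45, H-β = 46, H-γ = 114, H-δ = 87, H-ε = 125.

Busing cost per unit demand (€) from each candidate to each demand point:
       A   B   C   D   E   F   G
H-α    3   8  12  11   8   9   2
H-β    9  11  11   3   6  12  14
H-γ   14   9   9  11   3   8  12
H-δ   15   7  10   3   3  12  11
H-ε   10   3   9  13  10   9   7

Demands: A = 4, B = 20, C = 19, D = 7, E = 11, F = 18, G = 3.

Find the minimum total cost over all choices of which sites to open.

Open {H-α, H-δ}: assign each demand point to its cheapest open site.
  A→H-α 4×3=12, B→H-δ 20×7=140, C→H-δ 19×10=190, D→H-δ 7×3=21, E→H-δ 11×3=33, F→H-α 18×9=162, G→H-α 3×2=6
  busing cost 564, fixed 132 → total 696.
Compare {H-β, H-ε}: busing cost 537 + fixed 171 = 708.
Compare {H-α, H-β, H-ε}: busing cost 498 + fixed 216 = 714.
Compare {H-δ, H-ε}: busing cost 508 + fixed 212 = 720.
All other subsets cost ≥ 708. Minimum total cost: 696.

696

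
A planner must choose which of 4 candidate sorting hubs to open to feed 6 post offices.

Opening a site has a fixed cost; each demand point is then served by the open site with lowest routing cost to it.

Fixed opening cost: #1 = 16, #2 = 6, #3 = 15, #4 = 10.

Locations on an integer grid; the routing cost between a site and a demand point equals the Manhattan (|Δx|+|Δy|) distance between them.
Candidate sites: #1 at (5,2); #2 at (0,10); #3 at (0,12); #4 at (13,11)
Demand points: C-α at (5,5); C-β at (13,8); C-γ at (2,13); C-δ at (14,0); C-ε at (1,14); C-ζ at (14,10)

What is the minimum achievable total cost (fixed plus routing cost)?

Open {#2, #4}: assign each demand point to its cheapest open site.
  C-α→#2 10, C-β→#4 3, C-γ→#2 5, C-δ→#4 12, C-ε→#2 5, C-ζ→#4 2
  routing cost 37, fixed 16 → total 53.
Compare {#3, #4}: routing cost 35 + fixed 25 = 60.
Compare {#1, #2, #4}: routing cost 29 + fixed 32 = 61.
Compare {#2, #3, #4}: routing cost 33 + fixed 31 = 64.
All other subsets cost ≥ 60. Minimum total cost: 53.

53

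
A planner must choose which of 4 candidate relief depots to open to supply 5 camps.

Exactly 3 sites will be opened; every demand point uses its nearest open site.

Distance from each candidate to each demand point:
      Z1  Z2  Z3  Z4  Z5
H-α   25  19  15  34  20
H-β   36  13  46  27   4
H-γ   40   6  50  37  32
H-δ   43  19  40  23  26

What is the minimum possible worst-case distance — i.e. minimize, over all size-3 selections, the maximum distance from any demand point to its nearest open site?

25

Open {H-α, H-β, H-δ}.
  Farthest demand point is Z1 at distance 25 (to H-α); all others are ≤ 25.
With {H-α, H-γ, H-δ} the worst case is 25.
With {H-α, H-β, H-γ} the worst case is 27.
No size-3 selection achieves below 25.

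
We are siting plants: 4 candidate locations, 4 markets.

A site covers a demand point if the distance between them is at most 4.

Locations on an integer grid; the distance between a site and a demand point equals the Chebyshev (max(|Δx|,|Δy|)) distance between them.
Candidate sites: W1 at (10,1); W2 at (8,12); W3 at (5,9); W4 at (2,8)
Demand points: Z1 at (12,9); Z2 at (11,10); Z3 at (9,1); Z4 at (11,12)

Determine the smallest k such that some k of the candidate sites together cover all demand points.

2

Coverage sets (demand points within 4 of each site):
  W1: {Z3}
  W2: {Z1, Z2, Z4}
  W3: {}
  W4: {}
No single site covers all 4 demand points.
But {W1, W2} covers everything, so the minimum is 2.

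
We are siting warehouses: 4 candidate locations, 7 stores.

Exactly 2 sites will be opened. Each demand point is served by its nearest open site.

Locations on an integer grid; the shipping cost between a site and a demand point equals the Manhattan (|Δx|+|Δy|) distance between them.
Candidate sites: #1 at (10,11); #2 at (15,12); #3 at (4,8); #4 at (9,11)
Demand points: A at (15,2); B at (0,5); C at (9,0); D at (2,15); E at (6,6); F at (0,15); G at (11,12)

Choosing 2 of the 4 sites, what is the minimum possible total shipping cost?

58

Open {#2, #3}.
  A→#2 10, B→#3 7, C→#3 13, D→#3 9, E→#3 4, F→#3 11, G→#2 4  ⇒ total 58.
Compare {#1, #3}: total 59.
Compare {#3, #4}: total 60.
No size-2 selection does better; minimum is 58.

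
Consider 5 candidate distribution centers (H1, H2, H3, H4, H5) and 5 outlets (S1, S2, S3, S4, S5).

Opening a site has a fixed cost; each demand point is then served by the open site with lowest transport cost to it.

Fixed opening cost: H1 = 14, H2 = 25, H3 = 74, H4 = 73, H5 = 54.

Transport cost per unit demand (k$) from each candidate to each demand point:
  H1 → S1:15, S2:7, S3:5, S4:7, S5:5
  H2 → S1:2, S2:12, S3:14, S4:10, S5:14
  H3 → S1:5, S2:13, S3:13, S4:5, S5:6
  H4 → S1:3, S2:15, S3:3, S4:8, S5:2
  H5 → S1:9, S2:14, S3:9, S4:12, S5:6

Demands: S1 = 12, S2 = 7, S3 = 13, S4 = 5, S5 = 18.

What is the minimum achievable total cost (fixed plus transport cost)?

282

Open {H1, H4}: assign each demand point to its cheapest open site.
  S1→H4 12×3=36, S2→H1 7×7=49, S3→H4 13×3=39, S4→H1 5×7=35, S5→H4 18×2=36
  transport cost 195, fixed 87 → total 282.
Compare {H1, H2, H4}: transport cost 183 + fixed 112 = 295.
Compare {H1, H2}: transport cost 263 + fixed 39 = 302.
Compare {H2, H4}: transport cost 223 + fixed 98 = 321.
All other subsets cost ≥ 295. Minimum total cost: 282.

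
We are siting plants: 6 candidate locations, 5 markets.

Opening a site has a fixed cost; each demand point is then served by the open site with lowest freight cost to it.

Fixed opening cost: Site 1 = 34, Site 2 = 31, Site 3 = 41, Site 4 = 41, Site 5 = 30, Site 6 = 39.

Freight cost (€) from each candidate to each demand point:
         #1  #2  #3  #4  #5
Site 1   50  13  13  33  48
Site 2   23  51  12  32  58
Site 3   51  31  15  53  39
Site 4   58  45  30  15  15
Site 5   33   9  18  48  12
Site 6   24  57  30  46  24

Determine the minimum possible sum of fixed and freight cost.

149

Open {Site 2, Site 5}: assign each demand point to its cheapest open site.
  #1→Site 2 23, #2→Site 5 9, #3→Site 2 12, #4→Site 2 32, #5→Site 5 12
  freight cost 88, fixed 61 → total 149.
Compare {Site 5}: freight cost 120 + fixed 30 = 150.
Compare {Site 4, Site 5}: freight cost 87 + fixed 71 = 158.
Compare {Site 1, Site 5}: freight cost 100 + fixed 64 = 164.
All other subsets cost ≥ 150. Minimum total cost: 149.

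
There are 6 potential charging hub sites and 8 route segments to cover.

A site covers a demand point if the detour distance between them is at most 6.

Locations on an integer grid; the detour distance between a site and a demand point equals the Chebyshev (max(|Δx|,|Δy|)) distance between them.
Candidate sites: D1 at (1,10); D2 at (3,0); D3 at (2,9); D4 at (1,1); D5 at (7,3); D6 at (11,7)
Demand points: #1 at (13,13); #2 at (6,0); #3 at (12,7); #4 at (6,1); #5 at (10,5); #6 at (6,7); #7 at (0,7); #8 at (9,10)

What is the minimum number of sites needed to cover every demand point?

2

Coverage sets (demand points within 6 of each site):
  D1: {#6, #7}
  D2: {#2, #4}
  D3: {#6, #7}
  D4: {#2, #4, #6, #7}
  D5: {#2, #3, #4, #5, #6}
  D6: {#1, #3, #4, #5, #6, #8}
No single site covers all 8 demand points.
But {D4, D6} covers everything, so the minimum is 2.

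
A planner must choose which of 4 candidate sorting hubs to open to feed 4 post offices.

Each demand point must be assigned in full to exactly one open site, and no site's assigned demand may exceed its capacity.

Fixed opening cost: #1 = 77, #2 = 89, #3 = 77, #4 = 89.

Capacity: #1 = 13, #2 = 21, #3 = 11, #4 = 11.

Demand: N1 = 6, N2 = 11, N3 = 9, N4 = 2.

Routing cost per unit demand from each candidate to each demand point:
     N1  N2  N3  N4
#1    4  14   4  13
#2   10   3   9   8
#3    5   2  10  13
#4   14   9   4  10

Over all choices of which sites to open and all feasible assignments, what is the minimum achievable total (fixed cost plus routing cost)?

311

Open {#1, #2}; cheapest assignment that respects the capacities:
  #1 (cap 13, load 9): N3 — cost 9×4 = 36
  #2 (cap 21, load 19): N1, N2, N4 — cost 6×10 + 11×3 + 2×8 = 109
  Shipping 145, fixed 166 → total 311.
  Any other capacity-feasible assignment to {#1, #2} ships for at least 145.
Compare {#2, #4}: its best feasible assignment gives total 323.
Compare {#2, #3}: its best feasible assignment gives total 336.
Every other set of open sites that can feasibly serve all demand totals ≥ 323 even under its best assignment. Minimum: 311.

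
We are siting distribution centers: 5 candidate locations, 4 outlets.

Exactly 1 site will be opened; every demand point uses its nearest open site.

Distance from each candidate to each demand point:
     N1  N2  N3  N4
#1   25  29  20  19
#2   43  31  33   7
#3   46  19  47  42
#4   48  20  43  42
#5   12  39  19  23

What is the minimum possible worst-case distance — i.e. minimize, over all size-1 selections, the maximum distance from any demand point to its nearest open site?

29

Open {#1}.
  Farthest demand point is N2 at distance 29 (to #1); all others are ≤ 29.
With {#5} the worst case is 39.
With {#2} the worst case is 43.
No size-1 selection achieves below 29.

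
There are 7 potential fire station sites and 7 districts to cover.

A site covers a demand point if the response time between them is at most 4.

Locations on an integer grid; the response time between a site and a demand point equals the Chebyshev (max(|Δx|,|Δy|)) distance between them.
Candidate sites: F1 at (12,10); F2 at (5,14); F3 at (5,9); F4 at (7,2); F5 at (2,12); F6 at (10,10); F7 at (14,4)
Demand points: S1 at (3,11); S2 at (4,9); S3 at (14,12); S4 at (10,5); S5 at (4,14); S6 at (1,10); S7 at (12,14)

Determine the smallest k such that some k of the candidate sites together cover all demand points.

3

Coverage sets (demand points within 4 of each site):
  F1: {S3, S7}
  F2: {S1, S5, S6}
  F3: {S1, S2, S6}
  F4: {S4}
  F5: {S1, S2, S5, S6}
  F6: {S3, S7}
  F7: {S4}
No 2 sites suffice: every size-2 union leaves at least one demand point uncovered.
But {F1, F4, F5} covers everything, so the minimum is 3.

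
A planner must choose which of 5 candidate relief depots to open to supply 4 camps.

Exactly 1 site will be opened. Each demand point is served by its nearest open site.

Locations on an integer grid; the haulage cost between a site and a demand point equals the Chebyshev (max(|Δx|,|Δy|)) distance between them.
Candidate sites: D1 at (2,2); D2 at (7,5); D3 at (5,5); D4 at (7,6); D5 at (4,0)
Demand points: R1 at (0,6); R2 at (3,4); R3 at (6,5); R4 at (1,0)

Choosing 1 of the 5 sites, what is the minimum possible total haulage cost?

12

Open {D1}.
  R1→D1 4, R2→D1 2, R3→D1 4, R4→D1 2  ⇒ total 12.
Compare {D3}: total 13.
Compare {D2}: total 18.
No size-1 selection does better; minimum is 12.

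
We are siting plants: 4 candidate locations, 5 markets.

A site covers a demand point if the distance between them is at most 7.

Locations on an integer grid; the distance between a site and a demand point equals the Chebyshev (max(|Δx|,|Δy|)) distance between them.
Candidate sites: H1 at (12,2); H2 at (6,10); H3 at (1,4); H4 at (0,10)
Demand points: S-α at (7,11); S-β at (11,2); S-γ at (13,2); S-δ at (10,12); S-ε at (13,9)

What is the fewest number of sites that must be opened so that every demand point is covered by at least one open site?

Coverage sets (demand points within 7 of each site):
  H1: {S-β, S-γ, S-ε}
  H2: {S-α, S-δ, S-ε}
  H3: {S-α}
  H4: {S-α}
No single site covers all 5 demand points.
But {H1, H2} covers everything, so the minimum is 2.

2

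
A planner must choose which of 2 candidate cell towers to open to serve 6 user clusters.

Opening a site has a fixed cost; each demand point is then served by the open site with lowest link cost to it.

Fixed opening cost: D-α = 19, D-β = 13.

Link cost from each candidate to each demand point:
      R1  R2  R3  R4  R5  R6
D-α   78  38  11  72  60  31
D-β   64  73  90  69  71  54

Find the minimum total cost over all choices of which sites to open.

Open {D-α, D-β}: assign each demand point to its cheapest open site.
  R1→D-β 64, R2→D-α 38, R3→D-α 11, R4→D-β 69, R5→D-α 60, R6→D-α 31
  link cost 273, fixed 32 → total 305.
Compare {D-α}: link cost 290 + fixed 19 = 309.
Compare {D-β}: link cost 421 + fixed 13 = 434.

305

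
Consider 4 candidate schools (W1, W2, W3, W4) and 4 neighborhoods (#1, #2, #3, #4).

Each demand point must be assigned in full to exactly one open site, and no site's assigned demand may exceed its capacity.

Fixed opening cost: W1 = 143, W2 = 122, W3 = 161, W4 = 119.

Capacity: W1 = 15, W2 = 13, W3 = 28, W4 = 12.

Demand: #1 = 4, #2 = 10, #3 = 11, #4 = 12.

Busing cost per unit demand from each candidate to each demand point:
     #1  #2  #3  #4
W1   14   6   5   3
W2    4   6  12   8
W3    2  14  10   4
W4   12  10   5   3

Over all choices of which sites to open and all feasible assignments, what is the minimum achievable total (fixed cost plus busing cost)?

509

Open {W2, W3}; cheapest assignment that respects the capacities:
  W2 (cap 13, load 10): #2 — cost 10×6 = 60
  W3 (cap 28, load 27): #1, #3, #4 — cost 4×2 + 11×10 + 12×4 = 166
  Shipping 226, fixed 283 → total 509.
  Any other capacity-feasible assignment to {W2, W3} ships for at least 226.
Compare {W1, W3}: its best feasible assignment gives total 530.
Compare {W3, W4}: its best feasible assignment gives total 531.
Every other set of open sites that can feasibly serve all demand totals ≥ 530 even under its best assignment. Minimum: 509.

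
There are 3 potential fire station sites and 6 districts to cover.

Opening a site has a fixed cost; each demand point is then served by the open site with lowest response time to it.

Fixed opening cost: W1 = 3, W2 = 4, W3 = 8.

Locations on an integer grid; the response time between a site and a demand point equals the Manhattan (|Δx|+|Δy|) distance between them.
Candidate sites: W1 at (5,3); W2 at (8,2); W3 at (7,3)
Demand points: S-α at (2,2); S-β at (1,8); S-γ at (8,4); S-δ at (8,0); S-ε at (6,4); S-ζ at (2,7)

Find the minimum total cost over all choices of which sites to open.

Open {W1, W2}: assign each demand point to its cheapest open site.
  S-α→W1 4, S-β→W1 9, S-γ→W2 2, S-δ→W2 2, S-ε→W1 2, S-ζ→W1 7
  response time 26, fixed 7 → total 33.
Compare {W1}: response time 32 + fixed 3 = 35.
Compare {W1, W3}: response time 28 + fixed 11 = 39.
Compare {W1, W2, W3}: response time 26 + fixed 15 = 41.
All other subsets cost ≥ 35. Minimum total cost: 33.

33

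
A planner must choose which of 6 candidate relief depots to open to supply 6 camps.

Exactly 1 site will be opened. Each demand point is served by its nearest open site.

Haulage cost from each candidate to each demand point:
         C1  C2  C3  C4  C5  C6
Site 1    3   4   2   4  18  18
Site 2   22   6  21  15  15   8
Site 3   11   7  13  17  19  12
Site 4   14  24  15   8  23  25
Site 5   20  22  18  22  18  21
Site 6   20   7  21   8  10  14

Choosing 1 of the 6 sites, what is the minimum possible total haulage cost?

49

Open {Site 1}.
  C1→Site 1 3, C2→Site 1 4, C3→Site 1 2, C4→Site 1 4, C5→Site 1 18, C6→Site 1 18  ⇒ total 49.
Compare {Site 3}: total 79.
Compare {Site 6}: total 80.
No size-1 selection does better; minimum is 49.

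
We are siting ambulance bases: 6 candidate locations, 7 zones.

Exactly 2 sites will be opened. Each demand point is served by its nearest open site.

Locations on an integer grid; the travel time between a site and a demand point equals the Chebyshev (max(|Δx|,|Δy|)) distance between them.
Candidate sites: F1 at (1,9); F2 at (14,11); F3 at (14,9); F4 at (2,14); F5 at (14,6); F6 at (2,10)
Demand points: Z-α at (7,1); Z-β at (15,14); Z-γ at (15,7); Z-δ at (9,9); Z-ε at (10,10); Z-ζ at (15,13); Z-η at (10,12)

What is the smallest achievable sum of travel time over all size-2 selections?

Open {F2, F5}.
  Z-α→F5 7, Z-β→F2 3, Z-γ→F5 1, Z-δ→F2 5, Z-ε→F2 4, Z-ζ→F2 2, Z-η→F2 4  ⇒ total 26.
Compare {F2, F3}: total 28.
Compare {F1, F2}: total 30.
No size-2 selection does better; minimum is 26.

26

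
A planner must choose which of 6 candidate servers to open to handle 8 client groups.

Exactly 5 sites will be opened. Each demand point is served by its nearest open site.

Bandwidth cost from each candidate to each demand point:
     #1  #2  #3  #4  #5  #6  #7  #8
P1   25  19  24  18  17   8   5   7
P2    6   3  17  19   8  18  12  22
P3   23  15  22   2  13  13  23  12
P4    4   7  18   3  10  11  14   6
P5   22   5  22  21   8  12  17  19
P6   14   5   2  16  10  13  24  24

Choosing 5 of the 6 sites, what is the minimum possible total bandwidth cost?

Open {P1, P2, P3, P4, P6}.
  #1→P4 4, #2→P2 3, #3→P6 2, #4→P3 2, #5→P2 8, #6→P1 8, #7→P1 5, #8→P4 6  ⇒ total 38.
Compare {P1, P2, P4, P5, P6}: total 39.
Compare {P1, P3, P4, P5, P6}: total 40.
No size-5 selection does better; minimum is 38.

38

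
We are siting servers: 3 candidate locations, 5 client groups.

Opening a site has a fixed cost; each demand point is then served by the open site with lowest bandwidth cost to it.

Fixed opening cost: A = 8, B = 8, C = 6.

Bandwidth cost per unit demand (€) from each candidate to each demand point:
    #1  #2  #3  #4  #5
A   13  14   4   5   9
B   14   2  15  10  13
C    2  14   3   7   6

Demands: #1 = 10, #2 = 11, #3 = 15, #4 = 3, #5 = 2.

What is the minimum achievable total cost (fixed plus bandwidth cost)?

134

Open {B, C}: assign each demand point to its cheapest open site.
  #1→C 10×2=20, #2→B 11×2=22, #3→C 15×3=45, #4→C 3×7=21, #5→C 2×6=12
  bandwidth cost 120, fixed 14 → total 134.
Compare {A, B, C}: bandwidth cost 114 + fixed 22 = 136.
Compare {C}: bandwidth cost 252 + fixed 6 = 258.
Compare {A, C}: bandwidth cost 246 + fixed 14 = 260.
All other subsets cost ≥ 136. Minimum total cost: 134.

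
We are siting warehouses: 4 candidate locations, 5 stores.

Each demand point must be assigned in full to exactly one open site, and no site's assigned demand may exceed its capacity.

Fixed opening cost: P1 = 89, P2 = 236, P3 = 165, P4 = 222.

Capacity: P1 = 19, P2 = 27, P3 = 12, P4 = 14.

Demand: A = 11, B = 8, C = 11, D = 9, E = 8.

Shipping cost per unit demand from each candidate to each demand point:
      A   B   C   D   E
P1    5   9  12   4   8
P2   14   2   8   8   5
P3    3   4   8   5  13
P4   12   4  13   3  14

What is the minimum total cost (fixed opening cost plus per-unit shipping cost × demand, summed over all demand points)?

703

Open {P1, P2, P3}; cheapest assignment that respects the capacities:
  P1 (cap 19, load 9): D — cost 9×4 = 36
  P2 (cap 27, load 27): B, C, E — cost 8×2 + 11×8 + 8×5 = 144
  P3 (cap 12, load 11): A — cost 11×3 = 33
  Shipping 213, fixed 490 → total 703.
  Any other capacity-feasible assignment to {P1, P2, P3} ships for at least 213.
Compare {P1, P2, P4}: its best feasible assignment gives total 773.
Compare {P2, P3, P4}: its best feasible assignment gives total 827.
Every other set of open sites that can feasibly serve all demand totals ≥ 773 even under its best assignment. Minimum: 703.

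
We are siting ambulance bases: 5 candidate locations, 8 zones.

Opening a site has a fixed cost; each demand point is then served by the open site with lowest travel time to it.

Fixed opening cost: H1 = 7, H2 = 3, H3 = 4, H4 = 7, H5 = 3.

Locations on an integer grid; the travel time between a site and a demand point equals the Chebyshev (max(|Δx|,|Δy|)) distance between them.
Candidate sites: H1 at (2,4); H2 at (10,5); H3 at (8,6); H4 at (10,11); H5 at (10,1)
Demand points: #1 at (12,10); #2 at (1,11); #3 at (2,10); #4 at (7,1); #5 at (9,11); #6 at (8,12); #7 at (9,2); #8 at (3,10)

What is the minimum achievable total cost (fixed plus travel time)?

41

Open {H3, H4, H5}: assign each demand point to its cheapest open site.
  #1→H4 2, #2→H3 7, #3→H3 6, #4→H5 3, #5→H4 1, #6→H4 2, #7→H5 1, #8→H3 5
  travel time 27, fixed 14 → total 41.
Compare {H3, H4}: travel time 32 + fixed 11 = 43.
Compare {H4, H5}: travel time 33 + fixed 10 = 43.
Compare {H3, H5}: travel time 37 + fixed 7 = 44.
All other subsets cost ≥ 43. Minimum total cost: 41.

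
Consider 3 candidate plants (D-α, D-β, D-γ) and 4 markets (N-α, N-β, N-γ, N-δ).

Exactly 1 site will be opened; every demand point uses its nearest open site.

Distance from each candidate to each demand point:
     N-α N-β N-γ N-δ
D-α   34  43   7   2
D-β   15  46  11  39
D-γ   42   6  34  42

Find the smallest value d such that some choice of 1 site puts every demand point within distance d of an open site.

42

Open {D-γ}.
  Farthest demand point is N-α at distance 42 (to D-γ); all others are ≤ 42.
With {D-α} the worst case is 43.
With {D-β} the worst case is 46.
No size-1 selection achieves below 42.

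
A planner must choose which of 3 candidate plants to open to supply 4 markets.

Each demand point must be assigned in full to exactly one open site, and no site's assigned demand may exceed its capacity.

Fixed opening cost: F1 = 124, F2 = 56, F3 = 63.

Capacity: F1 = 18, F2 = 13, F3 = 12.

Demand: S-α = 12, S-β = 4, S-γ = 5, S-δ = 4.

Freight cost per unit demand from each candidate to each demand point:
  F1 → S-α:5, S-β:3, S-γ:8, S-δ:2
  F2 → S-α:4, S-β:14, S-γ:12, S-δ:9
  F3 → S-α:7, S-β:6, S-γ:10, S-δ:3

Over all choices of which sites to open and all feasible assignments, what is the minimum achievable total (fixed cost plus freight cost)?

288

Open {F1, F2}; cheapest assignment that respects the capacities:
  F1 (cap 18, load 13): S-β, S-γ, S-δ — cost 4×3 + 5×8 + 4×2 = 60
  F2 (cap 13, load 12): S-α — cost 12×4 = 48
  Shipping 108, fixed 180 → total 288.
  Any other capacity-feasible assignment to {F1, F2} ships for at least 108.
Compare {F1, F3}: its best feasible assignment gives total 321.
Compare {F1, F2, F3}: its best feasible assignment gives total 351.
Every other set of open sites that can feasibly serve all demand totals ≥ 321 even under its best assignment. Minimum: 288.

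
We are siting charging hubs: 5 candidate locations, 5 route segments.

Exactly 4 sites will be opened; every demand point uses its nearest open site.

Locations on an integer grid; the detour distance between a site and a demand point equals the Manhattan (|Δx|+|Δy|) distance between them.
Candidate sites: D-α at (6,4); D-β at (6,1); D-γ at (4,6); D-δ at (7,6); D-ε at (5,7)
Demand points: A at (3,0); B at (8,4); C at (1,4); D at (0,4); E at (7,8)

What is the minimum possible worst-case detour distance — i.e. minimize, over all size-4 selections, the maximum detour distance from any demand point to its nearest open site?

6

Open {D-α, D-β, D-γ, D-δ}.
  Farthest demand point is D at detour distance 6 (to D-α); all others are ≤ 6.
With {D-α, D-β, D-γ, D-ε} the worst case is 6.
With {D-α, D-β, D-δ, D-ε} the worst case is 6.
No size-4 selection achieves below 6.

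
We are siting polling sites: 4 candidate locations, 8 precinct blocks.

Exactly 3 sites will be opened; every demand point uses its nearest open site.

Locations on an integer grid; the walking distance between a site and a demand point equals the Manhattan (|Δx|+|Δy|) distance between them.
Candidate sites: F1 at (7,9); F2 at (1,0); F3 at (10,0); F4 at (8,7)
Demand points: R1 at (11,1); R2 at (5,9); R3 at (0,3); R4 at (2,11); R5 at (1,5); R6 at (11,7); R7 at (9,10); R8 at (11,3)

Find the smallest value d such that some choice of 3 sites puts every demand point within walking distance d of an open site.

Open {F1, F2, F3}.
  Farthest demand point is R4 at walking distance 7 (to F1); all others are ≤ 7.
With {F1, F2, F4} the worst case is 9.
With {F2, F3, F4} the worst case is 10.
No size-3 selection achieves below 7.

7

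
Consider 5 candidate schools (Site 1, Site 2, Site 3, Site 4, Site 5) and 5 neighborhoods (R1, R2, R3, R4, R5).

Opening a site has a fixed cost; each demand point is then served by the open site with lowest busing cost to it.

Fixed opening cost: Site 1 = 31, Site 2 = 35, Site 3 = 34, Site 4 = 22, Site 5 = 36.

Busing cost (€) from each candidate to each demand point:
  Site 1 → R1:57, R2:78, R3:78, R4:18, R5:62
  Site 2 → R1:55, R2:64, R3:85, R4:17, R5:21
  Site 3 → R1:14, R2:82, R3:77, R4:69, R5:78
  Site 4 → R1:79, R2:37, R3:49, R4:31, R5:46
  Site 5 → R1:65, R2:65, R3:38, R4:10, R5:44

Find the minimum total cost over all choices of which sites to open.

Open {Site 2, Site 3, Site 4}: assign each demand point to its cheapest open site.
  R1→Site 3 14, R2→Site 4 37, R3→Site 4 49, R4→Site 2 17, R5→Site 2 21
  busing cost 138, fixed 91 → total 229.
Compare {Site 3, Site 4}: busing cost 177 + fixed 56 = 233.
Compare {Site 3, Site 4, Site 5}: busing cost 143 + fixed 92 = 235.
Compare {Site 2, Site 4}: busing cost 179 + fixed 57 = 236.
All other subsets cost ≥ 233. Minimum total cost: 229.

229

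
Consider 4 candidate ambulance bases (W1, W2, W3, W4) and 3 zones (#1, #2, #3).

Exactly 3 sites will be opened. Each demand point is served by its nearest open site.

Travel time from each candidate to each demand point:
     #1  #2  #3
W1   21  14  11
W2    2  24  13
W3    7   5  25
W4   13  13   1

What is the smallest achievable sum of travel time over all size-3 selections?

Open {W2, W3, W4}.
  #1→W2 2, #2→W3 5, #3→W4 1  ⇒ total 8.
Compare {W1, W3, W4}: total 13.
Compare {W1, W2, W4}: total 16.
No size-3 selection does better; minimum is 8.

8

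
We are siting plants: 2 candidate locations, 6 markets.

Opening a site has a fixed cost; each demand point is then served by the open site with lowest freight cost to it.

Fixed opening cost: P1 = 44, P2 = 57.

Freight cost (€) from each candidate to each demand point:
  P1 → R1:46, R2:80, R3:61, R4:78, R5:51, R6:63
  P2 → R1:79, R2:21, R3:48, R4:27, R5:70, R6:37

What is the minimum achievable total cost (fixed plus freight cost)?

331

Open {P1, P2}: assign each demand point to its cheapest open site.
  R1→P1 46, R2→P2 21, R3→P2 48, R4→P2 27, R5→P1 51, R6→P2 37
  freight cost 230, fixed 101 → total 331.
Compare {P2}: freight cost 282 + fixed 57 = 339.
Compare {P1}: freight cost 379 + fixed 44 = 423.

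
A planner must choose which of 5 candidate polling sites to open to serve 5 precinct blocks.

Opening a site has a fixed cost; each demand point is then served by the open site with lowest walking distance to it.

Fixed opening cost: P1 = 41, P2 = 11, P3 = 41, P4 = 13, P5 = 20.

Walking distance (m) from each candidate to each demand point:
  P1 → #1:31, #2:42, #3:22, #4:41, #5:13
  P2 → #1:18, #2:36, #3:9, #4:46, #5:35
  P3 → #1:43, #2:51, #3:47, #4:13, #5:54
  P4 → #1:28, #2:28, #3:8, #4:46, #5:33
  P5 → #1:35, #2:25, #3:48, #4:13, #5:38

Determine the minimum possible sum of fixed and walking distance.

Open {P2, P5}: assign each demand point to its cheapest open site.
  #1→P2 18, #2→P5 25, #3→P2 9, #4→P5 13, #5→P2 35
  walking distance 100, fixed 31 → total 131.
Compare {P4, P5}: walking distance 107 + fixed 33 = 140.
Compare {P2, P4, P5}: walking distance 97 + fixed 44 = 141.
Compare {P1, P2, P5}: walking distance 78 + fixed 72 = 150.
All other subsets cost ≥ 140. Minimum total cost: 131.

131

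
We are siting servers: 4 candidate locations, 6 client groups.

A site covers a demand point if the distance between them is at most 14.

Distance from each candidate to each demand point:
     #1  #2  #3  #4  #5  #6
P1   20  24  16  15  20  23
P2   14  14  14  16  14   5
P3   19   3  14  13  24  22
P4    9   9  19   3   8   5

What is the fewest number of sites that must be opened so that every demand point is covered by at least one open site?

2

Coverage sets (demand points within 14 of each site):
  P1: {}
  P2: {#1, #2, #3, #5, #6}
  P3: {#2, #3, #4}
  P4: {#1, #2, #4, #5, #6}
No single site covers all 6 demand points.
But {P2, P3} covers everything, so the minimum is 2.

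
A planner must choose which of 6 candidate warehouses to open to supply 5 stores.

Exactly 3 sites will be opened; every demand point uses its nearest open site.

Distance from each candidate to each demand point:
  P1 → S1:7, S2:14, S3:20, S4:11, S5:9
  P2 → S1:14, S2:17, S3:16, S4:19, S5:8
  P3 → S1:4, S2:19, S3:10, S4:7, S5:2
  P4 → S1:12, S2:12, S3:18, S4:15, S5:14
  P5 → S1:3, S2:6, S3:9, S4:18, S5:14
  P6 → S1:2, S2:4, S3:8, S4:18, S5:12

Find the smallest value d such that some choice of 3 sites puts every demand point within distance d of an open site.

Open {P1, P3, P6}.
  Farthest demand point is S3 at distance 8 (to P6); all others are ≤ 8.
With {P2, P3, P6} the worst case is 8.
With {P3, P4, P6} the worst case is 8.
No size-3 selection achieves below 8.

8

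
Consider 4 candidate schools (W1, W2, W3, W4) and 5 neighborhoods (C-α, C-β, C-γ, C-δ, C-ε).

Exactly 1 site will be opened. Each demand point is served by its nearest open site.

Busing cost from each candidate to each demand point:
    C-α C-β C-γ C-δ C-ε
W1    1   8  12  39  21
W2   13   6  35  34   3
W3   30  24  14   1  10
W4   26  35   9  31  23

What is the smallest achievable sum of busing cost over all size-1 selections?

Open {W3}.
  C-α→W3 30, C-β→W3 24, C-γ→W3 14, C-δ→W3 1, C-ε→W3 10  ⇒ total 79.
Compare {W1}: total 81.
Compare {W2}: total 91.
No size-1 selection does better; minimum is 79.

79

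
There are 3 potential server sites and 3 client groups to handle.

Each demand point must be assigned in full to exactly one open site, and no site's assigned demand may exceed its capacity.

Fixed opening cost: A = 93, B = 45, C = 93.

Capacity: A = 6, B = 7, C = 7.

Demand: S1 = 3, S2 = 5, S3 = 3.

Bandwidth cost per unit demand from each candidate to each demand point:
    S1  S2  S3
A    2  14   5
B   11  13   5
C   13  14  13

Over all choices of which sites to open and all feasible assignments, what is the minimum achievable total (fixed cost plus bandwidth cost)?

224

Open {A, B}; cheapest assignment that respects the capacities:
  A (cap 6, load 6): S1, S3 — cost 3×2 + 3×5 = 21
  B (cap 7, load 5): S2 — cost 5×13 = 65
  Shipping 86, fixed 138 → total 224.
  Any other capacity-feasible assignment to {A, B} ships for at least 86.
Compare {B, C}: its best feasible assignment gives total 256.
Compare {A, C}: its best feasible assignment gives total 277.
Every other set of open sites that can feasibly serve all demand totals ≥ 256 even under its best assignment. Minimum: 224.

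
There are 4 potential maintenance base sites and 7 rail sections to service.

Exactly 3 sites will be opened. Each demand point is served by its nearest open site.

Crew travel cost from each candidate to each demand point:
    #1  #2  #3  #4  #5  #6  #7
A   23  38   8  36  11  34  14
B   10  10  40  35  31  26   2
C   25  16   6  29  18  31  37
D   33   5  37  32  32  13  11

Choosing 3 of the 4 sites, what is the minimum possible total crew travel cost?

Open {A, B, D}.
  #1→B 10, #2→D 5, #3→A 8, #4→D 32, #5→A 11, #6→D 13, #7→B 2  ⇒ total 81.
Compare {B, C, D}: total 83.
Compare {A, B, C}: total 94.
No size-3 selection does better; minimum is 81.

81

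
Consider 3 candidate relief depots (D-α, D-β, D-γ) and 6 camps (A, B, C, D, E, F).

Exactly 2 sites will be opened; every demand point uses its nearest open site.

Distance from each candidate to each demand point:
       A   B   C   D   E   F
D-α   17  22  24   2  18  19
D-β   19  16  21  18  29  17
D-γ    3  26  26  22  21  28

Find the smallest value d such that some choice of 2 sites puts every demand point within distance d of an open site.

Open {D-α, D-β}.
  Farthest demand point is C at distance 21 (to D-β); all others are ≤ 21.
With {D-β, D-γ} the worst case is 21.
With {D-α, D-γ} the worst case is 24.
No size-2 selection achieves below 21.

21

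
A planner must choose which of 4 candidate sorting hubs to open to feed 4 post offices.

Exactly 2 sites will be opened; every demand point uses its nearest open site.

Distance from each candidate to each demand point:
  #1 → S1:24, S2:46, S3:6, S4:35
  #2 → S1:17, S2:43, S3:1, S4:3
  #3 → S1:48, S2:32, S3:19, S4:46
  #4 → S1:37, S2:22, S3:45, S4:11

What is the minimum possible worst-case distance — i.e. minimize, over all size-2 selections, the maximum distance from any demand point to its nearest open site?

22

Open {#2, #4}.
  Farthest demand point is S2 at distance 22 (to #4); all others are ≤ 22.
With {#1, #4} the worst case is 24.
With {#2, #3} the worst case is 32.
No size-2 selection achieves below 22.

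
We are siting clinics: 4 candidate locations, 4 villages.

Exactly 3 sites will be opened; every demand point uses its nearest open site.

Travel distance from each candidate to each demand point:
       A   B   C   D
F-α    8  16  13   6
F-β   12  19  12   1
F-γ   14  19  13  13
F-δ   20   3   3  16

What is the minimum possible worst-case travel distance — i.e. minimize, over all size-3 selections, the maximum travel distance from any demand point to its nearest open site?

Open {F-α, F-β, F-δ}.
  Farthest demand point is A at travel distance 8 (to F-α); all others are ≤ 8.
With {F-α, F-γ, F-δ} the worst case is 8.
With {F-β, F-γ, F-δ} the worst case is 12.
No size-3 selection achieves below 8.

8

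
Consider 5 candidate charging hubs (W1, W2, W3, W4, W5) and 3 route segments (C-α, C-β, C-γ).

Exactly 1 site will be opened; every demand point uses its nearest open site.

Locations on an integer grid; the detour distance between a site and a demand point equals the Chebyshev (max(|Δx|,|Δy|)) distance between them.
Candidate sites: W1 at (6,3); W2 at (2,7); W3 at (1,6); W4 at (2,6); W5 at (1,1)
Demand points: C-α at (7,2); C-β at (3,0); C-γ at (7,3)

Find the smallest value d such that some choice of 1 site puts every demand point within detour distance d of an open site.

3

Open {W1}.
  Farthest demand point is C-β at detour distance 3 (to W1); all others are ≤ 3.
With {W3} the worst case is 6.
With {W4} the worst case is 6.
No size-1 selection achieves below 3.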